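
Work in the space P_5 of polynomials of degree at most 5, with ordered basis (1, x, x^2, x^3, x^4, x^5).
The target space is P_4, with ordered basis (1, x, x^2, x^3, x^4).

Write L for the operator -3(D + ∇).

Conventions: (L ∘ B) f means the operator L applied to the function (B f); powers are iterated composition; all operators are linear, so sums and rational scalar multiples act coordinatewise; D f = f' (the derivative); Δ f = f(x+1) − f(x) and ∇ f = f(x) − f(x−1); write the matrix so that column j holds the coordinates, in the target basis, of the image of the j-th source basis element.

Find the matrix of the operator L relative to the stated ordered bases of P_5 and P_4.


the matrix is [[0, -6, 3, -3, 3, -3]; [0, 0, -12, 9, -12, 15]; [0, 0, 0, -18, 18, -30]; [0, 0, 0, 0, -24, 30]; [0, 0, 0, 0, 0, -30]] (rows listed top to bottom)

image of 1: 0
image of x: -6
image of x^2: -12x + 3
image of x^3: -18x^2 + 9x - 3
image of x^4: -24x^3 + 18x^2 - 12x + 3
image of x^5: -30x^4 + 30x^3 - 30x^2 + 15x - 3
each image's coordinates form column j of the matrix


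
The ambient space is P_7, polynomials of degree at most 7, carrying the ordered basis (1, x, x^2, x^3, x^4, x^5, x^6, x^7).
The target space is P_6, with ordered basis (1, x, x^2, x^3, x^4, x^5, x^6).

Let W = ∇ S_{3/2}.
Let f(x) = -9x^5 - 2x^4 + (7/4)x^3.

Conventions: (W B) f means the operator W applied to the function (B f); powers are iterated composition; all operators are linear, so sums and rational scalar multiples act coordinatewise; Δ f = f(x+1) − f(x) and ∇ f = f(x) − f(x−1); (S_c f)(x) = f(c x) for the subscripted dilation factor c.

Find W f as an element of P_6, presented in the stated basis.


S_{3/2} f = -(2187/32)x^5 - (81/8)x^4 + (189/32)x^3
∇ S_{3/2} f = -(10935/32)x^4 + (10287/16)x^3 - (19359/32)x^2 + (567/2)x - 837/16

g(x) = -(10935/32)x^4 + (10287/16)x^3 - (19359/32)x^2 + (567/2)x - 837/16


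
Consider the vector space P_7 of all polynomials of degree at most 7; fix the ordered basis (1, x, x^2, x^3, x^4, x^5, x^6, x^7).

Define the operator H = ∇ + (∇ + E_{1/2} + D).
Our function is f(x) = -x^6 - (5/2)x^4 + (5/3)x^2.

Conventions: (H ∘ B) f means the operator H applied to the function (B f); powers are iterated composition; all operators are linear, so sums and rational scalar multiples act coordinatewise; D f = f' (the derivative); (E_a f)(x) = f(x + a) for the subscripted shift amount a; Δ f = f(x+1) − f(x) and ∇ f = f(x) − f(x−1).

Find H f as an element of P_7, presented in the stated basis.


the image equals g(x) = -x^6 - 21x^5 + (95/4)x^4 - (155/2)x^3 + (2735/48)x^2 - (1045/48)x + 751/192

∇ f = -6x^5 + 15x^4 - 30x^3 + 30x^2 - (38/3)x + 11/6
∇ f = -6x^5 + 15x^4 - 30x^3 + 30x^2 - (38/3)x + 11/6
E_{1/2} f = -x^6 - 3x^5 - (25/4)x^4 - (15/2)x^3 - (145/48)x^2 + (11/48)x + 47/192
D f = -6x^5 - 10x^3 + (10/3)x
(∇ + E_{1/2} + D) f = -x^6 - 15x^5 + (35/4)x^4 - (95/2)x^3 + (1295/48)x^2 - (437/48)x + 133/64
(∇ + (∇ + E_{1/2} + D)) f = -x^6 - 21x^5 + (95/4)x^4 - (155/2)x^3 + (2735/48)x^2 - (1045/48)x + 751/192


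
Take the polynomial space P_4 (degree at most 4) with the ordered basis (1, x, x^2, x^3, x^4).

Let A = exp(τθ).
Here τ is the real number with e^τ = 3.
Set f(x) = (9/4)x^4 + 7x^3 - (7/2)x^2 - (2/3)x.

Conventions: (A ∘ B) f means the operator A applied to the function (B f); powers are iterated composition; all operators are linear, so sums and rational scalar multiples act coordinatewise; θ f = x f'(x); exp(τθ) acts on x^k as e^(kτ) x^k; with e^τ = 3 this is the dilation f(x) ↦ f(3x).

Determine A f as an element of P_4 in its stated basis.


g(x) = (729/4)x^4 + 189x^3 - (63/2)x^2 - 2x

exp(τθ) x^k = e^(kτ) x^k; with e^τ = 3 this sends x^k to 3^k x^k
x ↦ 3 x
x^2 ↦ 9 x^2
x^3 ↦ 27 x^3
x^4 ↦ 81 x^4
applying this coordinatewise to f: exp(τθ) f = (729/4)x^4 + 189x^3 - (63/2)x^2 - 2x


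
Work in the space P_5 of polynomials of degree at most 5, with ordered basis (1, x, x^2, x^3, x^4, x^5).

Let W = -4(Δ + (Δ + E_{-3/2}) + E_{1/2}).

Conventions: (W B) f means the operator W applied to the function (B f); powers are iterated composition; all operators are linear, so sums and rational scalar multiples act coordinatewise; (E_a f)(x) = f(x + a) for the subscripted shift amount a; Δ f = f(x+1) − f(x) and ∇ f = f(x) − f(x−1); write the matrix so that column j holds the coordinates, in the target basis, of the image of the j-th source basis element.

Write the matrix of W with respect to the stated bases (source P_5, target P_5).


image of 1: -8
image of x: -8x - 4
image of x^2: -8x^2 - 8x - 18
image of x^3: -8x^3 - 12x^2 - 54x + 5
image of x^4: -8x^4 - 16x^3 - 108x^2 + 20x - 57/2
image of x^5: -8x^5 - 20x^4 - 180x^3 + 50x^2 - (285/2)x + 89/4
each image's coordinates form column j of the matrix

the matrix is [[-8, -4, -18, 5, -57/2, 89/4]; [0, -8, -8, -54, 20, -285/2]; [0, 0, -8, -12, -108, 50]; [0, 0, 0, -8, -16, -180]; [0, 0, 0, 0, -8, -20]; [0, 0, 0, 0, 0, -8]] (rows listed top to bottom)


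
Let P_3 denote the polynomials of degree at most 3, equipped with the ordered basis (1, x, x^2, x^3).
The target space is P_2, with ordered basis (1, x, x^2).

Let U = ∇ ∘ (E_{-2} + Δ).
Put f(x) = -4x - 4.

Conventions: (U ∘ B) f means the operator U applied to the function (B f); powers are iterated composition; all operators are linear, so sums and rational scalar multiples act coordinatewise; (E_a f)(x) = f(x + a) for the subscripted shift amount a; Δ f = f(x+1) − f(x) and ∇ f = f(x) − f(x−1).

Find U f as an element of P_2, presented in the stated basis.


the result is g(x) = -4

E_{-2} f = -4x + 4
Δ f = -4
(E_{-2} + Δ) f = -4x
∇ (E_{-2} + Δ) f = -4


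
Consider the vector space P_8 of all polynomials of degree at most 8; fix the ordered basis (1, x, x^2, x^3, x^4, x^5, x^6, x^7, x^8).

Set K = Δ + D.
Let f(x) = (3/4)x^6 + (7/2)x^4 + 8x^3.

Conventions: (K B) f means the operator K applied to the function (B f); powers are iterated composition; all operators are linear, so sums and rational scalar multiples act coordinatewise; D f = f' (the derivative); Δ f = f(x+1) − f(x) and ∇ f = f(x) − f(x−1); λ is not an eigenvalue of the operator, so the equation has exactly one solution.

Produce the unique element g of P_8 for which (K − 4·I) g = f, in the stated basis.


the result is g(x) = -(3/16)x^6 - (9/16)x^5 - (191/64)x^4 - (165/16)x^3 - (2823/128)x^2 - (4321/128)x - 13263/512

write g with unknown coordinates in the stated basis and equate coefficients in (K − 4·I) g = f
solving from the highest basis element down gives g = -(3/16)x^6 - (9/16)x^5 - (191/64)x^4 - (165/16)x^3 - (2823/128)x^2 - (4321/128)x - 13263/512
check: K g = -(9/4)x^5 - (135/16)x^4 - (133/4)x^3 - (2823/32)x^2 - (4321/32)x - 13263/128
so K g − 4·g = (3/4)x^6 + (7/2)x^4 + 8x^3 = f ✓


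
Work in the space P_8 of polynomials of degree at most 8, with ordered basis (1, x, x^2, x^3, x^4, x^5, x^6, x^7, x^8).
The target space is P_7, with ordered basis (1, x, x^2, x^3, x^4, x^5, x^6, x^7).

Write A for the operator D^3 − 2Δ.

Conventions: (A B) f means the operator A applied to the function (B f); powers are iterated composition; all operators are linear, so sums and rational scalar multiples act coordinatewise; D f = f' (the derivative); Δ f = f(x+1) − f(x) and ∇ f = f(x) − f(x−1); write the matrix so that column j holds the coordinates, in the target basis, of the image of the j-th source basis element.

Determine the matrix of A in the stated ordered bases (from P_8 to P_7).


the matrix is [[0, -2, -2, 4, -2, -2, -2, -2, -2]; [0, 0, -4, -6, 16, -10, -12, -14, -16]; [0, 0, 0, -6, -12, 40, -30, -42, -56]; [0, 0, 0, 0, -8, -20, 80, -70, -112]; [0, 0, 0, 0, 0, -10, -30, 140, -140]; [0, 0, 0, 0, 0, 0, -12, -42, 224]; [0, 0, 0, 0, 0, 0, 0, -14, -56]; [0, 0, 0, 0, 0, 0, 0, 0, -16]] (rows listed top to bottom)

image of 1: 0
image of x: -2
image of x^2: -4x - 2
image of x^3: -6x^2 - 6x + 4
image of x^4: -8x^3 - 12x^2 + 16x - 2
image of x^5: -10x^4 - 20x^3 + 40x^2 - 10x - 2
image of x^6: -12x^5 - 30x^4 + 80x^3 - 30x^2 - 12x - 2
image of x^7: -14x^6 - 42x^5 + 140x^4 - 70x^3 - 42x^2 - 14x - 2
image of x^8: -16x^7 - 56x^6 + 224x^5 - 140x^4 - 112x^3 - 56x^2 - 16x - 2
each image's coordinates form column j of the matrix


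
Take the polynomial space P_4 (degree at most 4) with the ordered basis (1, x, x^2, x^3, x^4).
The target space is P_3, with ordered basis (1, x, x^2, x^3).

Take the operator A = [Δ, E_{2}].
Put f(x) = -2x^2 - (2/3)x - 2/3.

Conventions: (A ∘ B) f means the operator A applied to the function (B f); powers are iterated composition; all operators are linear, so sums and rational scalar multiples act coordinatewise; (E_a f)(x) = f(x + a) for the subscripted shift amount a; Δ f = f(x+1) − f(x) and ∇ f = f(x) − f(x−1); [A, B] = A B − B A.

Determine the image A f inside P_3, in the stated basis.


E_{2} f = -2x^2 - (26/3)x - 10
Δ E_{2} f = -4x - 32/3
Δ f = -4x - 8/3
E_{2} Δ f = -4x - 32/3
[Δ, E_{2}] f = 0

the result is g(x) = 0


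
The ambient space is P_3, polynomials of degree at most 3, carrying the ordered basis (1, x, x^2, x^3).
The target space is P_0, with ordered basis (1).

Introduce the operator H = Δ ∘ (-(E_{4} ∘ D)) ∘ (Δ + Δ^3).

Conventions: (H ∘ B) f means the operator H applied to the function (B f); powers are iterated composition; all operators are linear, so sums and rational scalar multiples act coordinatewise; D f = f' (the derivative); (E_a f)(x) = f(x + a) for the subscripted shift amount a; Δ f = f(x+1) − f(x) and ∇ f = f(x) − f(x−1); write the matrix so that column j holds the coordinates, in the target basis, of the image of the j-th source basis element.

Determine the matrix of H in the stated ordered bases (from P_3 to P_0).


image of 1: 0
image of x: 0
image of x^2: 0
image of x^3: -6
each image's coordinates form column j of the matrix

the matrix is [[0, 0, 0, -6]] (rows listed top to bottom)


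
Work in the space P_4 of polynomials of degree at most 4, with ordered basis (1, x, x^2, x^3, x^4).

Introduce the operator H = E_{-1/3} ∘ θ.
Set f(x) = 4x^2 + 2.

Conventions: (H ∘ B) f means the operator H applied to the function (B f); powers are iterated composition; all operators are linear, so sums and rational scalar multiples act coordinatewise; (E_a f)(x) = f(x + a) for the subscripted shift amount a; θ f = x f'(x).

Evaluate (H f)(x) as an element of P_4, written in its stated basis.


θ f = 8x^2
E_{-1/3} θ f = 8x^2 - (16/3)x + 8/9

the image equals g(x) = 8x^2 - (16/3)x + 8/9


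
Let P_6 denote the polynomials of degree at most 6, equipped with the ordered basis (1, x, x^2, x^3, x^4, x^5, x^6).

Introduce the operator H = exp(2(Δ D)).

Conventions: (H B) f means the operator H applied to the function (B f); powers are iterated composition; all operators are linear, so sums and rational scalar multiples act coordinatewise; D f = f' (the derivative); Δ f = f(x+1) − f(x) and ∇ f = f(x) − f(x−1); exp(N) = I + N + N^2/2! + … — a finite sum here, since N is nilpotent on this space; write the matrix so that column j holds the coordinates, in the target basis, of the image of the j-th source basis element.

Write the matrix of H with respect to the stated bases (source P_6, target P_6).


image of 1: 1
image of x: x
image of x^2: x^2 + 4
image of x^3: x^3 + 12x + 6
image of x^4: x^4 + 24x^2 + 24x + 56
image of x^5: x^5 + 40x^3 + 60x^2 + 280x + 250
image of x^6: x^6 + 60x^4 + 120x^3 + 840x^2 + 1500x + 1812
each image's coordinates form column j of the matrix

the matrix is [[1, 0, 4, 6, 56, 250, 1812]; [0, 1, 0, 12, 24, 280, 1500]; [0, 0, 1, 0, 24, 60, 840]; [0, 0, 0, 1, 0, 40, 120]; [0, 0, 0, 0, 1, 0, 60]; [0, 0, 0, 0, 0, 1, 0]; [0, 0, 0, 0, 0, 0, 1]] (rows listed top to bottom)


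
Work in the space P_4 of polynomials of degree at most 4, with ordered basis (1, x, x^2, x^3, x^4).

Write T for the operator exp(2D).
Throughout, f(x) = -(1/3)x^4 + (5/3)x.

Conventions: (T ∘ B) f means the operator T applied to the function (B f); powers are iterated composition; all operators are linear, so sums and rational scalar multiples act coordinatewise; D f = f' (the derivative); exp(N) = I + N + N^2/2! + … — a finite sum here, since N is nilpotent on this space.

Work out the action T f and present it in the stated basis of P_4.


order-1 term: -(8/3)x^3 + 10/3
order-2 term: -8x^2
order-3 term: -(32/3)x
order-4 term: -16/3
the series for exp(2D) f terminates at order 4
exp(2D) f = -(1/3)x^4 - (8/3)x^3 - 8x^2 - 9x - 2

the result is g(x) = -(1/3)x^4 - (8/3)x^3 - 8x^2 - 9x - 2


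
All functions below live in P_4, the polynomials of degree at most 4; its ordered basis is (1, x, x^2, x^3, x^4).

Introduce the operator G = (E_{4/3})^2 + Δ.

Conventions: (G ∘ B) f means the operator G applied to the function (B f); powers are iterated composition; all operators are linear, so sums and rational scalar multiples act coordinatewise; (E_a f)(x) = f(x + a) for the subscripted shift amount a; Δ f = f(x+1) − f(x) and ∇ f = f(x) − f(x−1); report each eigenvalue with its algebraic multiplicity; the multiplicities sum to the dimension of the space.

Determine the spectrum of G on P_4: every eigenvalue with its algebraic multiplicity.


image of 1: 1
image of x: x + 11/3
image of x^2: x^2 + (22/3)x + 73/9
image of x^3: x^3 + 11x^2 + (73/3)x + 539/27
image of x^4: x^4 + (44/3)x^3 + (146/3)x^2 + (2156/27)x + 4177/81
the matrix is upper triangular; its diagonal is (1, 1, 1, 1, 1)
for a triangular matrix the eigenvalues are the diagonal entries, with algebraic multiplicity their repetition count

λ = 1 (multiplicity 5)


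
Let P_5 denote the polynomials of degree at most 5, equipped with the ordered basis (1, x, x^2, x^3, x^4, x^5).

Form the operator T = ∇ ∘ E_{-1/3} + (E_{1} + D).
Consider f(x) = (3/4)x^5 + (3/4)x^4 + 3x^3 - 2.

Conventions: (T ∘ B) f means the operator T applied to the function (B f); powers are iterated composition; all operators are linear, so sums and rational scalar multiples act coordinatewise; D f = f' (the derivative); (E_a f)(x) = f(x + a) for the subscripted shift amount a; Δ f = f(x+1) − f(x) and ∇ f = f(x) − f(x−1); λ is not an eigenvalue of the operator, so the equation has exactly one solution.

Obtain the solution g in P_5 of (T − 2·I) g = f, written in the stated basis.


the result is g(x) = -(3/4)x^5 - 12x^4 - 142x^3 - 1255x^2 - (133163/18)x - 588779/27

write g with unknown coordinates in the stated basis and equate coefficients in (T − 2·I) g = f
solving from the highest basis element down gives g = -(3/4)x^5 - 12x^4 - 142x^3 - 1255x^2 - (133163/18)x - 588779/27
check: T g = -(3/4)x^5 - (93/4)x^4 - 281x^3 - 2510x^2 - (133163/9)x - 1177612/27
so T g − 2·g = (3/4)x^5 + (3/4)x^4 + 3x^3 - 2 = f ✓


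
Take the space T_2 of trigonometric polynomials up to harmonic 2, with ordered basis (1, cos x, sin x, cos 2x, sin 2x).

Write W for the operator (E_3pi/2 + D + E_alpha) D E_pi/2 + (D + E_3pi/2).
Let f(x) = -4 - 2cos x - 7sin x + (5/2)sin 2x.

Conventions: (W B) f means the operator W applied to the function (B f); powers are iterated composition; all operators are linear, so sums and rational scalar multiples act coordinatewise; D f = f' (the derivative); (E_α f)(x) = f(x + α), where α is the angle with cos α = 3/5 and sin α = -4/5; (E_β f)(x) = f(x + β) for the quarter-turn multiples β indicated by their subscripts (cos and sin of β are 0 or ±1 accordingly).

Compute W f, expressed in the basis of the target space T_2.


g(x) = -4 - (22/5)cos x + (29/5)sin x + (57/5)cos 2x + (27/10)sin 2x

E_pi/2 f = -4 - 7cos x + 2sin x - (5/2)sin 2x
D E_pi/2 f = 2cos x + 7sin x - 5cos 2x
E_3pi/2 (D E_pi/2) f = -7cos x + 2sin x + 5cos 2x
D (D E_pi/2) f = 7cos x - 2sin x + 10sin 2x
E_alpha (D E_pi/2) f = -(22/5)cos x + (29/5)sin x + (7/5)cos 2x - (24/5)sin 2x
(E_3pi/2 + D + E_alpha) (D E_pi/2) f = -(22/5)cos x + (29/5)sin x + (32/5)cos 2x + (26/5)sin 2x
D f = -7cos x + 2sin x + 5cos 2x
E_3pi/2 f = -4 + 7cos x - 2sin x - (5/2)sin 2x
(D + E_3pi/2) f = -4 + 5cos 2x - (5/2)sin 2x
((E_3pi/2 + D + E_alpha) D E_pi/2 + (D + E_3pi/2)) f = -4 - (22/5)cos x + (29/5)sin x + (57/5)cos 2x + (27/10)sin 2x


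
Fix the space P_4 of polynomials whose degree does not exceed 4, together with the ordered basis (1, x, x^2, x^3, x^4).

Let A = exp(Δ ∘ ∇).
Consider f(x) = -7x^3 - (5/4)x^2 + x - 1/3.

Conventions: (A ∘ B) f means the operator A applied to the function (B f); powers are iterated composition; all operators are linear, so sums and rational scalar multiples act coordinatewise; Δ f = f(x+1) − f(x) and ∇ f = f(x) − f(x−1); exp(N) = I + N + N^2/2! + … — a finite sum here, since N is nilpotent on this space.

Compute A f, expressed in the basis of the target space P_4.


g(x) = -7x^3 - (5/4)x^2 - 41x - 17/6

order-1 term: -42x - 5/2
the series for exp(Δ ∘ ∇) f terminates at order 1
exp(Δ ∘ ∇) f = -7x^3 - (5/4)x^2 - 41x - 17/6


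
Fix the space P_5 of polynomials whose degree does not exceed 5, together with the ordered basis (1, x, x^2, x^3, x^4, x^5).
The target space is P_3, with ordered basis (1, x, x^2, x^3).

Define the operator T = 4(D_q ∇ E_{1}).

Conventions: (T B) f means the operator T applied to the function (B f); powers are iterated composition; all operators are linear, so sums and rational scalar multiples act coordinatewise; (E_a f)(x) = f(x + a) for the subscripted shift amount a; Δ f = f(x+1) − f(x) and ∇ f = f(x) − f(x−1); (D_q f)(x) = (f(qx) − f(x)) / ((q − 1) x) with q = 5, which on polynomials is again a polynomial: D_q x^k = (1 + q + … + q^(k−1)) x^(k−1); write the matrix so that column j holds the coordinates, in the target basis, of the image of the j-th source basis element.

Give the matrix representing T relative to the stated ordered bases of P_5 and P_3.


image of 1: 0
image of x: 0
image of x^2: 8
image of x^3: 72x + 12
image of x^4: 496x^2 + 144x + 16
image of x^5: 3120x^3 + 1240x^2 + 240x + 20
each image's coordinates form column j of the matrix

the matrix is [[0, 0, 8, 12, 16, 20]; [0, 0, 0, 72, 144, 240]; [0, 0, 0, 0, 496, 1240]; [0, 0, 0, 0, 0, 3120]] (rows listed top to bottom)


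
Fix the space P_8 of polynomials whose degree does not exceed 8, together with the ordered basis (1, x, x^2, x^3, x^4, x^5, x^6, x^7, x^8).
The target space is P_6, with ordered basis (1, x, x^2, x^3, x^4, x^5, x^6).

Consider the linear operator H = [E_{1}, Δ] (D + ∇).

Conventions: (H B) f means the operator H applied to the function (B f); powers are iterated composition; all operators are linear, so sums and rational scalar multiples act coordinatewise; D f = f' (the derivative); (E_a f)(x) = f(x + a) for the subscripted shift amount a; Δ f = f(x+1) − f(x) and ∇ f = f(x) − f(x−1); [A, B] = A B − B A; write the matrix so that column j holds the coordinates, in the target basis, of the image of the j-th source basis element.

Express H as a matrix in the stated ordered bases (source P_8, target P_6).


the matrix is [[0, 0, 0, 0, 0, 0, 0, 0, 0]; [0, 0, 0, 0, 0, 0, 0, 0, 0]; [0, 0, 0, 0, 0, 0, 0, 0, 0]; [0, 0, 0, 0, 0, 0, 0, 0, 0]; [0, 0, 0, 0, 0, 0, 0, 0, 0]; [0, 0, 0, 0, 0, 0, 0, 0, 0]; [0, 0, 0, 0, 0, 0, 0, 0, 0]] (rows listed top to bottom)

image of 1: 0
image of x: 0
image of x^2: 0
image of x^3: 0
image of x^4: 0
image of x^5: 0
image of x^6: 0
image of x^7: 0
image of x^8: 0
each image's coordinates form column j of the matrix


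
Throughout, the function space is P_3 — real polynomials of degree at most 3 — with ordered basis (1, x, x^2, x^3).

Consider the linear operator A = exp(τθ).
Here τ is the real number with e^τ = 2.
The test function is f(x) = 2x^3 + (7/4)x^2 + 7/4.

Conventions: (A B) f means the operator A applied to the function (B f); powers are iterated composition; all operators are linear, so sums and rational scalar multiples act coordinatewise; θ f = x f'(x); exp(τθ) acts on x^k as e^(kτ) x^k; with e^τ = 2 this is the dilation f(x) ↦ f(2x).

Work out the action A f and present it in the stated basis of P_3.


the image equals g(x) = 16x^3 + 7x^2 + 7/4

exp(τθ) x^k = e^(kτ) x^k; with e^τ = 2 this sends x^k to 2^k x^k
x^2 ↦ 4 x^2
x^3 ↦ 8 x^3
applying this coordinatewise to f: exp(τθ) f = 16x^3 + 7x^2 + 7/4


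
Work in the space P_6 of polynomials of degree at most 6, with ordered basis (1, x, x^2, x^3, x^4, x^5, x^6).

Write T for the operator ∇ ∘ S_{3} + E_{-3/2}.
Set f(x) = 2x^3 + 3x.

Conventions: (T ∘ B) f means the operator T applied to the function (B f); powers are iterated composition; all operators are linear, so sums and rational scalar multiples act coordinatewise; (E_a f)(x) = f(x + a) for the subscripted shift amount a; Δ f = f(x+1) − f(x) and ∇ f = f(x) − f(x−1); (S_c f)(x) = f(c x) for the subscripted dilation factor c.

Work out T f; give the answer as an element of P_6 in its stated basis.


S_{3} f = 54x^3 + 9x
∇ S_{3} f = 162x^2 - 162x + 63
E_{-3/2} f = 2x^3 - 9x^2 + (33/2)x - 45/4
(∇ ∘ S_{3} + E_{-3/2}) f = 2x^3 + 153x^2 - (291/2)x + 207/4

g(x) = 2x^3 + 153x^2 - (291/2)x + 207/4


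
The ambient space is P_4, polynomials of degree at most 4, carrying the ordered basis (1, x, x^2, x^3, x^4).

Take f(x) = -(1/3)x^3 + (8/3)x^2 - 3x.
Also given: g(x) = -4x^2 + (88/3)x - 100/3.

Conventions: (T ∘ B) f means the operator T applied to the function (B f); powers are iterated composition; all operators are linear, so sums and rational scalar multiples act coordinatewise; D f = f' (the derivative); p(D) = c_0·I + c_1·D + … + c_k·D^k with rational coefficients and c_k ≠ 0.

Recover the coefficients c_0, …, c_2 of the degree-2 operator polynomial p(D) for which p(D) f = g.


D^0 f = -(1/3)x^3 + (8/3)x^2 - 3x
D^1 f = -x^2 + (16/3)x - 3
D^2 f = -2x + 16/3
matching coefficients of g against c_0 f + c_1 Df + … from the top degree down determines the c_i
solution: c_0 = 0, c_1 = 4, c_2 = -4

c_0 = 0, c_1 = 4, c_2 = -4


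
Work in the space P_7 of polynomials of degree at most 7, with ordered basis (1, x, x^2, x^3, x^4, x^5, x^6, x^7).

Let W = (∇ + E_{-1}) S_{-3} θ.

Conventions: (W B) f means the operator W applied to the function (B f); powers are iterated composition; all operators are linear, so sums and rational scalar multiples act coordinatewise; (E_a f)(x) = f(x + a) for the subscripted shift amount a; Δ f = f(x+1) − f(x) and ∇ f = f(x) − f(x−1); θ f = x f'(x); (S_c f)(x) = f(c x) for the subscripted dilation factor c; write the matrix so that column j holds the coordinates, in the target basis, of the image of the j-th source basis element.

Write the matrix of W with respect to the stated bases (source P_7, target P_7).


the matrix is [[0, 0, 0, 0, 0, 0, 0, 0]; [0, -3, 0, 0, 0, 0, 0, 0]; [0, 0, 18, 0, 0, 0, 0, 0]; [0, 0, 0, -81, 0, 0, 0, 0]; [0, 0, 0, 0, 324, 0, 0, 0]; [0, 0, 0, 0, 0, -1215, 0, 0]; [0, 0, 0, 0, 0, 0, 4374, 0]; [0, 0, 0, 0, 0, 0, 0, -15309]] (rows listed top to bottom)

image of 1: 0
image of x: -3x
image of x^2: 18x^2
image of x^3: -81x^3
image of x^4: 324x^4
image of x^5: -1215x^5
image of x^6: 4374x^6
image of x^7: -15309x^7
each image's coordinates form column j of the matrix


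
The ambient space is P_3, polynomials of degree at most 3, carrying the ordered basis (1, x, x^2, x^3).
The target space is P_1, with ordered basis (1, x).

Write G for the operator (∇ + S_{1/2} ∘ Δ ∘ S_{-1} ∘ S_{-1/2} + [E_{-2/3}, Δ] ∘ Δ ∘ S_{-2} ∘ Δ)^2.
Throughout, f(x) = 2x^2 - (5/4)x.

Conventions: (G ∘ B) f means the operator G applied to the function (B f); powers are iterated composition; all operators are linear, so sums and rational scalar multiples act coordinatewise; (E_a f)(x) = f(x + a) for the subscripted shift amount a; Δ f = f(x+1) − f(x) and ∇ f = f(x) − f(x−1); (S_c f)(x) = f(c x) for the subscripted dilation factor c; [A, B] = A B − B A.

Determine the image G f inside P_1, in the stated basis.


the result is g(x) = 27/4

∇ f = 4x - 13/4
S_{-1/2} f = (1/2)x^2 + (5/8)x
S_{-1} S_{-1/2} f = (1/2)x^2 - (5/8)x
Δ S_{-1} S_{-1/2} f = x - 1/8
S_{1/2} (Δ ∘ S_{-1} ∘ S_{-1/2}) f = (1/2)x - 1/8
Δ f = 4x + 3/4
S_{-2} Δ f = -8x + 3/4
Δ (S_{-2} ∘ Δ) f = -8
Δ Δ (S_{-2} ∘ Δ) f = 0
E_{-2/3} Δ Δ (S_{-2} ∘ Δ) f = 0
E_{-2/3} Δ (S_{-2} ∘ Δ) f = -8
Δ E_{-2/3} Δ (S_{-2} ∘ Δ) f = 0
[E_{-2/3}, Δ] Δ (S_{-2} ∘ Δ) f = 0
(∇ + S_{1/2} ∘ Δ ∘ S_{-1} ∘ S_{-1/2} + [E_{-2/3}, Δ] ∘ Δ ∘ S_{-2} ∘ Δ) f = (9/2)x - 27/8
∇ (∇ + S_{1/2} ∘ Δ ∘ S_{-1} ∘ S_{-1/2} + [E_{-2/3}, Δ] ∘ Δ ∘ S_{-2} ∘ Δ) f = 9/2
S_{-1/2} (∇ + S_{1/2} ∘ Δ ∘ S_{-1} ∘ S_{-1/2} + [E_{-2/3}, Δ] ∘ Δ ∘ S_{-2} ∘ Δ) f = -(9/4)x - 27/8
S_{-1} S_{-1/2} (∇ + S_{1/2} ∘ Δ ∘ S_{-1} ∘ S_{-1/2} + [E_{-2/3}, Δ] ∘ Δ ∘ S_{-2} ∘ Δ) f = (9/4)x - 27/8
Δ S_{-1} S_{-1/2} (∇ + S_{1/2} ∘ Δ ∘ S_{-1} ∘ S_{-1/2} + [E_{-2/3}, Δ] ∘ Δ ∘ S_{-2} ∘ Δ) f = 9/4
S_{1/2} (Δ ∘ S_{-1} ∘ S_{-1/2}) (∇ + S_{1/2} ∘ Δ ∘ S_{-1} ∘ S_{-1/2} + [E_{-2/3}, Δ] ∘ Δ ∘ S_{-2} ∘ Δ) f = 9/4
Δ (∇ + S_{1/2} ∘ Δ ∘ S_{-1} ∘ S_{-1/2} + [E_{-2/3}, Δ] ∘ Δ ∘ S_{-2} ∘ Δ) f = 9/2
S_{-2} Δ (∇ + S_{1/2} ∘ Δ ∘ S_{-1} ∘ S_{-1/2} + [E_{-2/3}, Δ] ∘ Δ ∘ S_{-2} ∘ Δ) f = 9/2
Δ (S_{-2} ∘ Δ) (∇ + S_{1/2} ∘ Δ ∘ S_{-1} ∘ S_{-1/2} + [E_{-2/3}, Δ] ∘ Δ ∘ S_{-2} ∘ Δ) f = 0
Δ Δ (S_{-2} ∘ Δ) (∇ + S_{1/2} ∘ Δ ∘ S_{-1} ∘ S_{-1/2} + [E_{-2/3}, Δ] ∘ Δ ∘ S_{-2} ∘ Δ) f = 0
E_{-2/3} Δ Δ (S_{-2} ∘ Δ) (∇ + S_{1/2} ∘ Δ ∘ S_{-1} ∘ S_{-1/2} + [E_{-2/3}, Δ] ∘ Δ ∘ S_{-2} ∘ Δ) f = 0
E_{-2/3} Δ (S_{-2} ∘ Δ) (∇ + S_{1/2} ∘ Δ ∘ S_{-1} ∘ S_{-1/2} + [E_{-2/3}, Δ] ∘ Δ ∘ S_{-2} ∘ Δ) f = 0
Δ E_{-2/3} Δ (S_{-2} ∘ Δ) (∇ + S_{1/2} ∘ Δ ∘ S_{-1} ∘ S_{-1/2} + [E_{-2/3}, Δ] ∘ Δ ∘ S_{-2} ∘ Δ) f = 0
[E_{-2/3}, Δ] Δ (S_{-2} ∘ Δ) (∇ + S_{1/2} ∘ Δ ∘ S_{-1} ∘ S_{-1/2} + [E_{-2/3}, Δ] ∘ Δ ∘ S_{-2} ∘ Δ) f = 0
(∇ + S_{1/2} ∘ Δ ∘ S_{-1} ∘ S_{-1/2} + [E_{-2/3}, Δ] ∘ Δ ∘ S_{-2} ∘ Δ) (∇ + S_{1/2} ∘ Δ ∘ S_{-1} ∘ S_{-1/2} + [E_{-2/3}, Δ] ∘ Δ ∘ S_{-2} ∘ Δ) f = 27/4


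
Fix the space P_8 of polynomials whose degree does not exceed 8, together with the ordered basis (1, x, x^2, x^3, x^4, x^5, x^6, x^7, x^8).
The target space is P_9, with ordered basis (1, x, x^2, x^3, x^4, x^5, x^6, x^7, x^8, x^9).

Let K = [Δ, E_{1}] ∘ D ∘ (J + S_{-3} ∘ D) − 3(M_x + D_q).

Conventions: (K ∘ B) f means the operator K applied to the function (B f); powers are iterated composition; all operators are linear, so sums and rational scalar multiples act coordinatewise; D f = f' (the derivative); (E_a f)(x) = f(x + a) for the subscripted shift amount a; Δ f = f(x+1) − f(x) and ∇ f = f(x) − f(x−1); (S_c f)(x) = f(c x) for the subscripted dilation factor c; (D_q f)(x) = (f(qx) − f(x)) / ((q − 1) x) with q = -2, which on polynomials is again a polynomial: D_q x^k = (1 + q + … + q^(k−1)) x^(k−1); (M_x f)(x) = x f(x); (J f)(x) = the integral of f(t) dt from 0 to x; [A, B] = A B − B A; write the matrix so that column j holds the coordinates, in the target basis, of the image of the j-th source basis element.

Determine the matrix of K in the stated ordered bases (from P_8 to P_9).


the matrix is [[0, -3, 0, 0, 0, 0, 0, 0, 0]; [-3, 0, 3, 0, 0, 0, 0, 0, 0]; [0, -3, 0, -9, 0, 0, 0, 0, 0]; [0, 0, -3, 0, 15, 0, 0, 0, 0]; [0, 0, 0, -3, 0, -33, 0, 0, 0]; [0, 0, 0, 0, -3, 0, 63, 0, 0]; [0, 0, 0, 0, 0, -3, 0, -129, 0]; [0, 0, 0, 0, 0, 0, -3, 0, 255]; [0, 0, 0, 0, 0, 0, 0, -3, 0]; [0, 0, 0, 0, 0, 0, 0, 0, -3]] (rows listed top to bottom)

image of 1: -3x
image of x: -3x^2 - 3
image of x^2: -3x^3 + 3x
image of x^3: -3x^4 - 9x^2
image of x^4: -3x^5 + 15x^3
image of x^5: -3x^6 - 33x^4
image of x^6: -3x^7 + 63x^5
image of x^7: -3x^8 - 129x^6
image of x^8: -3x^9 + 255x^7
each image's coordinates form column j of the matrix


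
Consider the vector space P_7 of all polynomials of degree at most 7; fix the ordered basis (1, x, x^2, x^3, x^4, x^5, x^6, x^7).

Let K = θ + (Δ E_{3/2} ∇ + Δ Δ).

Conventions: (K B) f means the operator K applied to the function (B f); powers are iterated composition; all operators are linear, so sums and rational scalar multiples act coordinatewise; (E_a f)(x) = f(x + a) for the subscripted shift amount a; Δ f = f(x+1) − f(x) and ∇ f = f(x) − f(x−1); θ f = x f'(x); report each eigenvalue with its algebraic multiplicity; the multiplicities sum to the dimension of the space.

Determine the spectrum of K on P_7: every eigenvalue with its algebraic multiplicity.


λ = 0 (multiplicity 1), λ = 1 (multiplicity 1), λ = 2 (multiplicity 1), λ = 3 (multiplicity 1), λ = 4 (multiplicity 1), λ = 5 (multiplicity 1), λ = 6 (multiplicity 1), λ = 7 (multiplicity 1)

image of 1: 0
image of x: x
image of x^2: 2x^2 + 4
image of x^3: 3x^3 + 12x + 15
image of x^4: 4x^4 + 24x^2 + 60x + 43
image of x^5: 5x^5 + 40x^3 + 150x^2 + 215x + 225/2
image of x^6: 6x^6 + 60x^4 + 300x^3 + 645x^2 + 675x + 2267/8
image of x^7: 7x^7 + 84x^5 + 525x^4 + 1505x^3 + (4725/2)x^2 + (15869/8)x + 11235/16
the matrix is upper triangular; its diagonal is (0, 1, 2, 3, 4, 5, 6, 7)
for a triangular matrix the eigenvalues are the diagonal entries, with algebraic multiplicity their repetition count


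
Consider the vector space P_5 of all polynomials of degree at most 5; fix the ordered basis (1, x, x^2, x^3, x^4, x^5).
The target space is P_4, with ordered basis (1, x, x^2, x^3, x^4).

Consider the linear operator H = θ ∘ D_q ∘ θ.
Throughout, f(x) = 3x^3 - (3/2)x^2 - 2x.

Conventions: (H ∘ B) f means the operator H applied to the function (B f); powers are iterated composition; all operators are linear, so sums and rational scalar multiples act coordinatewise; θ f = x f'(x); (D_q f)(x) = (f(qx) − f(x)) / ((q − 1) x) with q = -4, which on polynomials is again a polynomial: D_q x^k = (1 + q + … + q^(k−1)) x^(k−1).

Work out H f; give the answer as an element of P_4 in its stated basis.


θ f = 9x^3 - 3x^2 - 2x
D_q θ f = 117x^2 + 9x - 2
θ D_q θ f = 234x^2 + 9x

the result is g(x) = 234x^2 + 9x


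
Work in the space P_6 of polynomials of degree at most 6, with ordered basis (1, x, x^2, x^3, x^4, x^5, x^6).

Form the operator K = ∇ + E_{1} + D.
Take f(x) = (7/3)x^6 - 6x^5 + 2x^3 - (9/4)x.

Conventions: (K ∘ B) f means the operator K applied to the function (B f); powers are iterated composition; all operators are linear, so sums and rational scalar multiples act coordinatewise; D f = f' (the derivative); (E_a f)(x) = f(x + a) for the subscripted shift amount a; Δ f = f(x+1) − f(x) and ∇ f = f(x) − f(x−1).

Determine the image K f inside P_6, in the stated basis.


g(x) = (7/3)x^6 + 36x^5 - 90x^4 + (286/3)x^3 - 102x^2 + (103/4)x - 59/4

∇ f = 14x^5 - 65x^4 + (320/3)x^3 - 89x^2 + 38x - 103/12
E_{1} f = (7/3)x^6 + 8x^5 + 5x^4 - (34/3)x^3 - 19x^2 - (49/4)x - 47/12
D f = 14x^5 - 30x^4 + 6x^2 - 9/4
(∇ + E_{1} + D) f = (7/3)x^6 + 36x^5 - 90x^4 + (286/3)x^3 - 102x^2 + (103/4)x - 59/4


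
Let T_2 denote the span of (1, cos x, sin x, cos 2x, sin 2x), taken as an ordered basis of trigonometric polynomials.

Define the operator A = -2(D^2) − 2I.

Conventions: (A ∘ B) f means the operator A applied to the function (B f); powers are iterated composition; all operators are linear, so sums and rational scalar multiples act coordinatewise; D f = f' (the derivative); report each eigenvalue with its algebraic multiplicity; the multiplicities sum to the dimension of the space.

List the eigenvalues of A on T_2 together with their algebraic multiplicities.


λ = -2 (multiplicity 1), λ = 0 (multiplicity 2), λ = 6 (multiplicity 2)

image of 1: -2
image of cos x: 0
image of sin x: 0
image of cos 2x: 6cos 2x
image of sin 2x: 6sin 2x
the matrix is diagonal; its diagonal is (-2, 0, 0, 6, 6)
for a triangular matrix the eigenvalues are the diagonal entries, with algebraic multiplicity their repetition count


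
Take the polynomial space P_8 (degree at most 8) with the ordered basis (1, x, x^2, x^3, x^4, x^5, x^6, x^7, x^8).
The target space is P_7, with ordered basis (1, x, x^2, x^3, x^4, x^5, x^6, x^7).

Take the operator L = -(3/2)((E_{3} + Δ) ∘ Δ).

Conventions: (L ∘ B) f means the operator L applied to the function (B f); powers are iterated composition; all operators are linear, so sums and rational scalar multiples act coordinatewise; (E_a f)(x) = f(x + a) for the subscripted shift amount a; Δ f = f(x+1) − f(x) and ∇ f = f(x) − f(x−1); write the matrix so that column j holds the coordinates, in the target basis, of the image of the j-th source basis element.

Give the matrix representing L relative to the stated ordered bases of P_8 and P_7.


the matrix is [[0, -3/2, -27/2, -129/2, -567/2, -2433/2, -10287/2, -42969/2, -177687/2]; [0, 0, -3, -81/2, -258, -2835/2, -7299, -72009/2, -171876]; [0, 0, 0, -9/2, -81, -645, -8505/2, -51093/2, -144018]; [0, 0, 0, 0, -6, -135, -1290, -19845/2, -68124]; [0, 0, 0, 0, 0, -15/2, -405/2, -4515/2, -19845]; [0, 0, 0, 0, 0, 0, -9, -567/2, -3612]; [0, 0, 0, 0, 0, 0, 0, -21/2, -378]; [0, 0, 0, 0, 0, 0, 0, 0, -12]] (rows listed top to bottom)

image of 1: 0
image of x: -3/2
image of x^2: -3x - 27/2
image of x^3: -(9/2)x^2 - (81/2)x - 129/2
image of x^4: -6x^3 - 81x^2 - 258x - 567/2
image of x^5: -(15/2)x^4 - 135x^3 - 645x^2 - (2835/2)x - 2433/2
image of x^6: -9x^5 - (405/2)x^4 - 1290x^3 - (8505/2)x^2 - 7299x - 10287/2
image of x^7: -(21/2)x^6 - (567/2)x^5 - (4515/2)x^4 - (19845/2)x^3 - (51093/2)x^2 - (72009/2)x - 42969/2
image of x^8: -12x^7 - 378x^6 - 3612x^5 - 19845x^4 - 68124x^3 - 144018x^2 - 171876x - 177687/2
each image's coordinates form column j of the matrix


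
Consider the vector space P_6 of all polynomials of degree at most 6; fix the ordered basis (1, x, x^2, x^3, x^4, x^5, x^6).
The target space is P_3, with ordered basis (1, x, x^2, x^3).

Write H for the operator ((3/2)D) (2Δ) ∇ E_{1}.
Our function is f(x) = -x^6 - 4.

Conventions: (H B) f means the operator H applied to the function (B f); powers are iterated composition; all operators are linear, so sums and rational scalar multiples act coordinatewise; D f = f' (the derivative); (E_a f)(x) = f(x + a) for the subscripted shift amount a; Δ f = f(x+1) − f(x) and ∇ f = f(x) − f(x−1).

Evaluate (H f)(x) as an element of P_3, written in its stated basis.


E_{1} f = -x^6 - 6x^5 - 15x^4 - 20x^3 - 15x^2 - 6x - 5
∇ E_{1} f = -6x^5 - 15x^4 - 20x^3 - 15x^2 - 6x - 1
Δ (∇ E_{1}) f = -30x^4 - 120x^3 - 210x^2 - 180x - 62
(2Δ) (∇ E_{1}) f = -60x^4 - 240x^3 - 420x^2 - 360x - 124
D ((2Δ) ∇ E_{1}) f = -240x^3 - 720x^2 - 840x - 360
((3/2)D) ((2Δ) ∇ E_{1}) f = -360x^3 - 1080x^2 - 1260x - 540

g(x) = -360x^3 - 1080x^2 - 1260x - 540


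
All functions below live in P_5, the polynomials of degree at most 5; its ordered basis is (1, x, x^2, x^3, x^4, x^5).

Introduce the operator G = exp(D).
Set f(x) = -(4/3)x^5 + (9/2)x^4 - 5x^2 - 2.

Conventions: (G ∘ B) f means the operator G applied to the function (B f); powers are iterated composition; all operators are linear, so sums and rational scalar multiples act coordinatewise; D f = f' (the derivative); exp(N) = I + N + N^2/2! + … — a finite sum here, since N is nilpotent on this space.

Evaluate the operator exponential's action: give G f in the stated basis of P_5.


order-1 term: -(20/3)x^4 + 18x^3 - 10x
order-2 term: -(40/3)x^3 + 27x^2 - 5
order-3 term: -(40/3)x^2 + 18x
order-4 term: -(20/3)x + 9/2
order-5 term: -4/3
the series for exp(D) f terminates at order 5
exp(D) f = -(4/3)x^5 - (13/6)x^4 + (14/3)x^3 + (26/3)x^2 + (4/3)x - 23/6

the image equals g(x) = -(4/3)x^5 - (13/6)x^4 + (14/3)x^3 + (26/3)x^2 + (4/3)x - 23/6


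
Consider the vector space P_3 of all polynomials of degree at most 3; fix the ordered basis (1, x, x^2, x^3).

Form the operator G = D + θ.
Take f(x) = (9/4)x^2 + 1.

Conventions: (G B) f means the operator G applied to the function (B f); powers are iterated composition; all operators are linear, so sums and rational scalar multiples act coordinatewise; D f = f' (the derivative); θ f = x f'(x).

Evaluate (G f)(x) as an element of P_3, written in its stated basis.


D f = (9/2)x
θ f = (9/2)x^2
(D + θ) f = (9/2)x^2 + (9/2)x

the image equals g(x) = (9/2)x^2 + (9/2)x


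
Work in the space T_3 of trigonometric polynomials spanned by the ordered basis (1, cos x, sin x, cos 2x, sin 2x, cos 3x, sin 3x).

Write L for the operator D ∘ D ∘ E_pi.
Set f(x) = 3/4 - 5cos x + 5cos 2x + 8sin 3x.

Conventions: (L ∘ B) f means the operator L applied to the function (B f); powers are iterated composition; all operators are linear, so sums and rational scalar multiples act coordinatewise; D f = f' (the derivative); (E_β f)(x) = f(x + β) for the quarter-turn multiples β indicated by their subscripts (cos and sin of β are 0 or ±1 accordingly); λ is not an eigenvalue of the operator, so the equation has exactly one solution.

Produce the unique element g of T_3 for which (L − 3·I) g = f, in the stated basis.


the image equals g(x) = -1/4 + (5/2)cos x - (5/7)cos 2x + (4/3)sin 3x

write g with unknown coordinates in the stated basis and equate coefficients in (L − 3·I) g = f
solving from the highest basis element down gives g = -1/4 + (5/2)cos x - (5/7)cos 2x + (4/3)sin 3x
check: L g = (5/2)cos x + (20/7)cos 2x + 12sin 3x
so L g − 3·g = 3/4 - 5cos x + 5cos 2x + 8sin 3x = f ✓


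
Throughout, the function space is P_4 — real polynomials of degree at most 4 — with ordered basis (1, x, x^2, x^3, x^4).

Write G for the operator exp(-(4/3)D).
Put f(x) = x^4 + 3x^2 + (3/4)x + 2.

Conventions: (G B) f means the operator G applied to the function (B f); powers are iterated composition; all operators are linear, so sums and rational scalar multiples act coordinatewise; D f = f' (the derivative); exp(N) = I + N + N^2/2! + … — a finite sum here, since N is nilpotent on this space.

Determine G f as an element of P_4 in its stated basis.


order-1 term: -(16/3)x^3 - 8x - 1
order-2 term: (32/3)x^2 + 16/3
order-3 term: -(256/27)x
order-4 term: 256/81
the series for exp(-(4/3)D) f terminates at order 4
exp(-(4/3)D) f = x^4 - (16/3)x^3 + (41/3)x^2 - (1807/108)x + 769/81

g(x) = x^4 - (16/3)x^3 + (41/3)x^2 - (1807/108)x + 769/81


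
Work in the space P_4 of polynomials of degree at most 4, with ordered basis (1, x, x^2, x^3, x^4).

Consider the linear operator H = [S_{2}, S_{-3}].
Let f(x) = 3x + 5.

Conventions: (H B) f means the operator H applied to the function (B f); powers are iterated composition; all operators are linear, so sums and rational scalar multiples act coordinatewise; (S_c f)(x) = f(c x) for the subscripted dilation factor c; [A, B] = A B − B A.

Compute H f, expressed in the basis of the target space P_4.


the image equals g(x) = 0

S_{-3} f = -9x + 5
S_{2} S_{-3} f = -18x + 5
S_{2} f = 6x + 5
S_{-3} S_{2} f = -18x + 5
[S_{2}, S_{-3}] f = 0


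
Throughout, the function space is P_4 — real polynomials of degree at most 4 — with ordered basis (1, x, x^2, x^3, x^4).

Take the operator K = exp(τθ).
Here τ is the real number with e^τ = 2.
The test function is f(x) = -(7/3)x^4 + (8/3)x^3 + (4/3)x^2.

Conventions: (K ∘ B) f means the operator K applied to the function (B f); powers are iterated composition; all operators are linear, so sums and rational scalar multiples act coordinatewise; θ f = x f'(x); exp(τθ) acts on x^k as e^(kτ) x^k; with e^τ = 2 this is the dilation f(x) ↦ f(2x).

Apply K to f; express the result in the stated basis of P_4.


g(x) = -(112/3)x^4 + (64/3)x^3 + (16/3)x^2

exp(τθ) x^k = e^(kτ) x^k; with e^τ = 2 this sends x^k to 2^k x^k
x^2 ↦ 4 x^2
x^3 ↦ 8 x^3
x^4 ↦ 16 x^4
applying this coordinatewise to f: exp(τθ) f = -(112/3)x^4 + (64/3)x^3 + (16/3)x^2


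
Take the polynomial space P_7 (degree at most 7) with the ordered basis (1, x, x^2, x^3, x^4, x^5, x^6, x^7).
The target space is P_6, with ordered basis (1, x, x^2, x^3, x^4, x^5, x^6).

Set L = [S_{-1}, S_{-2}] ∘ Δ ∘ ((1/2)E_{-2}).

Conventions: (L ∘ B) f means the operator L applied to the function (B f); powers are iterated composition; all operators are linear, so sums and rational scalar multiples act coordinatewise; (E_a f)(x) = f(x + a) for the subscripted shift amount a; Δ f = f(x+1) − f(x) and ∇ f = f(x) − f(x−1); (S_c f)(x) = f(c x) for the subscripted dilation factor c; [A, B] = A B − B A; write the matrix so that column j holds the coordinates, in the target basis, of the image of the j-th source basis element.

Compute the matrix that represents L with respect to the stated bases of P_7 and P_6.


image of 1: 0
image of x: 0
image of x^2: 0
image of x^3: 0
image of x^4: 0
image of x^5: 0
image of x^6: 0
image of x^7: 0
each image's coordinates form column j of the matrix

the matrix is [[0, 0, 0, 0, 0, 0, 0, 0]; [0, 0, 0, 0, 0, 0, 0, 0]; [0, 0, 0, 0, 0, 0, 0, 0]; [0, 0, 0, 0, 0, 0, 0, 0]; [0, 0, 0, 0, 0, 0, 0, 0]; [0, 0, 0, 0, 0, 0, 0, 0]; [0, 0, 0, 0, 0, 0, 0, 0]] (rows listed top to bottom)
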